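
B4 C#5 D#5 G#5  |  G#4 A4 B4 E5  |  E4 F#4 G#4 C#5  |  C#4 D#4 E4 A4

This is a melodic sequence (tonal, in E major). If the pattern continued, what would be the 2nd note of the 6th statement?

G#3

The unit is 4 notes. Position-2 pitches of the 4 shown cells: C#5, A4, F#4, D#4.
Carrying that down a 3rd forward: B3 → G#3.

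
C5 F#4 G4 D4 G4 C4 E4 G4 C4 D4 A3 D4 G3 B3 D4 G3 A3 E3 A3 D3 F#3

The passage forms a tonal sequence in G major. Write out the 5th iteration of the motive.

Taking 7-note groups, the heads are C5, G4, D4: the pattern moves down a 4th.
Extending down a 4th: A3 → E3.
Statement 5 starts on E3 and keeps the same diatonic contour: E3 A2 B2 F#2 B2 E2 G2.

E3 A2 B2 F#2 B2 E2 G2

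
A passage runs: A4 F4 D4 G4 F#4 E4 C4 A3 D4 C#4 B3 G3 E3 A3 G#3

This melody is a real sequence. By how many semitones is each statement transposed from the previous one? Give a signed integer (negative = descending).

Taking 5-note groups, the heads are A4, E4, B3: the pattern moves down a 4th.
A4 to E4 spans -5 semitones.

-5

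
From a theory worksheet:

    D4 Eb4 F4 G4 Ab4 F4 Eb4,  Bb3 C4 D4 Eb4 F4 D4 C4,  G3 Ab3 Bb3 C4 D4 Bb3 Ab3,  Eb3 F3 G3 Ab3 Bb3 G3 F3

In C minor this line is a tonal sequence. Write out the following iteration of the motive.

C3 D3 Eb3 F3 G3 Eb3 D3

With a 7-note motive the entries are D4, Bb3, G3, Eb3, each down a 3rd from the previous.
Statement 5 starts on C3 and keeps the same diatonic contour: C3 D3 Eb3 F3 G3 Eb3 D3.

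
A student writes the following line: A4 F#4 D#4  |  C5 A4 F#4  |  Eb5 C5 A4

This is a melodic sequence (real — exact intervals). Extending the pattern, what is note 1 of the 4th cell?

Gb5

Grouping in 3s, the 1st note of each cell is A4, C5, Eb5.
Each moves up a 3rd; the next is Gb5.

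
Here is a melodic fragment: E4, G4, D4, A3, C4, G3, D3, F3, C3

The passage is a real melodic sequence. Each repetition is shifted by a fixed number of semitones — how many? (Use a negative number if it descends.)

-7

With a 3-note motive the entries are E4, A3, D3, each down a 5th from the previous.
Counting half-steps from E4 to A3: -7.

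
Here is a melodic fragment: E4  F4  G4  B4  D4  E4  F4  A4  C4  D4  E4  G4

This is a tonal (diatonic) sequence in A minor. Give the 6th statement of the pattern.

G3 A3 B3 D4

The 4-note cells begin on E4, D4, C4 — each down a 2nd from the last.
Extending down a 2nd: B3 → A3 → G3.
So cell 6 is G3 A3 B3 D4.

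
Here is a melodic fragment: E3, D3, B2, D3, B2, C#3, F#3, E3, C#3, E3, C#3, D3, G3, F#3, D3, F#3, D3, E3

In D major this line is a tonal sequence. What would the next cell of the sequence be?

Unit = 6 notes; the statements start on E3, F#3, G3, moving up a 2nd each time.
So cell 4 is A3 G3 E3 G3 E3 F#3.

A3 G3 E3 G3 E3 F#3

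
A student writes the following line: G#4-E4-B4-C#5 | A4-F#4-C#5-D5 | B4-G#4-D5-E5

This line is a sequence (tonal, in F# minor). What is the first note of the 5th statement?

D5

The 4-note cells begin on G#4, A4, B4 — each up a 2nd from the last.
Continuing: C#5 → D5. Statement 5 starts on D5.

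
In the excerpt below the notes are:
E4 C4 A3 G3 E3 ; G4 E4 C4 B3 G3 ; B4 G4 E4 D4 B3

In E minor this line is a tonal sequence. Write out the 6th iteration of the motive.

A5 F#5 D5 C5 A4

With a 5-note motive the entries are E4, G4, B4, each up a 3rd from the previous.
Continuing the starts: D5 → F#5 → A5.
Statement 6 starts on A5 and keeps the same diatonic contour: A5 F#5 D5 C5 A4.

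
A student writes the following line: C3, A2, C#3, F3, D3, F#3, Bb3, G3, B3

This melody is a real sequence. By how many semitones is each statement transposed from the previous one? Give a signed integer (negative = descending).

The 3-note cells begin on C3, F3, Bb3 — each up a 4th from the last.
Counting half-steps from C3 to F3: 5.

5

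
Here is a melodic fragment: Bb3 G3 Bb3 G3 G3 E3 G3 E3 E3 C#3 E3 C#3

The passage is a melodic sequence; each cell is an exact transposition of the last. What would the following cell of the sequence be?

C#3 A#2 C#3 A#2

Unit = 4 notes; the statements start on Bb3, G3, E3, moving down a 3rd each time.
Statement 4 starts on C#3 and keeps the same exact contour: C#3 A#2 C#3 A#2.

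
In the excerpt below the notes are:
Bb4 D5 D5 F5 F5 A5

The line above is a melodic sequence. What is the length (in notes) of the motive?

2

Try groups of 2 (3 cells in 6 notes):
Bb4 D5 | D5 F5 | F5 A5
That's a consistent up a 3rd shift per cell, and no other grouping gives one.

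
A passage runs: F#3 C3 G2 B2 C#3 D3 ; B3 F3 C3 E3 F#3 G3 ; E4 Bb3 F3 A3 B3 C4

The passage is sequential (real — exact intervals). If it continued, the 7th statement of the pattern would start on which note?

With a 6-note motive the entries are F#3, B3, E4, each up a 4th from the previous.
Continuing: A4 → D5 → G5 → C6. Statement 7 starts on C6.

C6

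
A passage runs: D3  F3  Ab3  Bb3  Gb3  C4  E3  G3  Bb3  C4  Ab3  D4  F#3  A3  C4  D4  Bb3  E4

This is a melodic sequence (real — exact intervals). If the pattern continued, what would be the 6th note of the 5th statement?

G#4

With 6-note cells, note 6 of each statement runs C4, D4, E4.
Carrying that up a 2nd forward: F#4 → G#4.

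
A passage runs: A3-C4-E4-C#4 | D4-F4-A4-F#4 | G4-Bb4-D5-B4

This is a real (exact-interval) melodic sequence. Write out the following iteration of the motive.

C5 Eb5 G5 E5

Unit = 4 notes; the statements start on A3, D4, G4, moving up a 4th each time.
From C5 the exact shape gives C5 Eb5 G5 E5.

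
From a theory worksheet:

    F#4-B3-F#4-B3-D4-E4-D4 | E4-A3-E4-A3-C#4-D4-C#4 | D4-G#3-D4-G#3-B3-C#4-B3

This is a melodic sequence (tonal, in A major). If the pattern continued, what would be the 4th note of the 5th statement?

Grouping in 7s, the 4th note of each cell is B3, A3, G#3.
Each moves down a 2nd. Continuing: F#3 → E3.

E3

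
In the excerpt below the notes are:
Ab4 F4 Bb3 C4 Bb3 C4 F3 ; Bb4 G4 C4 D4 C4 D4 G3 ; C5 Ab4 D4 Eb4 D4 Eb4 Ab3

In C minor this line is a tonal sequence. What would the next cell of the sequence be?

D5 Bb4 Eb4 F4 Eb4 F4 Bb3

Taking 7-note groups, the heads are Ab4, Bb4, C5: the pattern moves up a 2nd.
So cell 4 is D5 Bb4 Eb4 F4 Eb4 F4 Bb3.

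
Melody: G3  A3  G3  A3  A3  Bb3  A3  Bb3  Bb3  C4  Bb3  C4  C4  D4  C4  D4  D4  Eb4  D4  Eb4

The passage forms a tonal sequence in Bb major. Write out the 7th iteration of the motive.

Unit = 4 notes; the statements start on G3, A3, Bb3, C4, D4, moving up a 2nd each time.
Extending up a 2nd: Eb4 → F4.
So cell 7 is F4 G4 F4 G4.

F4 G4 F4 G4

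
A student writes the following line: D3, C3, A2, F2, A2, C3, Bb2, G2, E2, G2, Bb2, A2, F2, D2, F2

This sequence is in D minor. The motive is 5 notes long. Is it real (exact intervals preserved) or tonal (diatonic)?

tonal

Every note is diatonic to D minor.
Cell 1 has -4 semitones from note 3 to 4, but cell 2 has -3 — the interval quality changes while the contour stays the same, which is the hallmark of a tonal sequence.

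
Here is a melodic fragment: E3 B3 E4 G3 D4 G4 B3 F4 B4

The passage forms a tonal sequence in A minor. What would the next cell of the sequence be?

D4 A4 D5

Taking 3-note groups, the heads are E3, G3, B3: the pattern moves up a 3rd.
So cell 4 is D4 A4 D5.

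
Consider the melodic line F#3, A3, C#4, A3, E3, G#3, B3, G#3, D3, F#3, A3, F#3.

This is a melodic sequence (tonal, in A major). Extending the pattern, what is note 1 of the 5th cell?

With 4-note cells, note 1 of each statement runs F#3, E3, D3.
Each moves down a 2nd. Continuing: C#3 → B2.

B2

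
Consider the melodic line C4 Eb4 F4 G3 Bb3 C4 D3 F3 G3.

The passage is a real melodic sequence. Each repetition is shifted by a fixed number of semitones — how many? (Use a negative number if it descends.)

With a 3-note motive the entries are C4, G3, D3, each down a 4th from the previous.
Counting half-steps from C4 to G3: -5.

-5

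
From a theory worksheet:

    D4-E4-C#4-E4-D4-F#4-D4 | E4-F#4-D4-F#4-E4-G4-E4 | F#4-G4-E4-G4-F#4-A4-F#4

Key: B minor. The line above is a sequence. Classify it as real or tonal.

tonal

Every note is diatonic to B minor.
Cell 1 has -3 semitones from note 2 to 3, but cell 2 has -4 — the interval quality changes while the contour stays the same, which is the hallmark of a tonal sequence.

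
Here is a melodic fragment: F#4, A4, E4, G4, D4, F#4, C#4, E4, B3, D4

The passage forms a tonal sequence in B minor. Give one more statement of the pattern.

Unit = 2 notes; the statements start on F#4, E4, D4, C#4, B3, moving down a 2nd each time.
Statement 6 starts on A3 and keeps the same diatonic contour: A3 C#4.

A3 C#4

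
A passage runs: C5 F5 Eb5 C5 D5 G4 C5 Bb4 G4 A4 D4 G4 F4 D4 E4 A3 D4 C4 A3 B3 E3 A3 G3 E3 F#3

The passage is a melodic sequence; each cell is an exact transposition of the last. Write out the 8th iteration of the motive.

With a 5-note motive the entries are C5, G4, D4, A3, E3, each down a 4th from the previous.
Extending down a 4th: B2 → F#2 → C#2.
Statement 8 starts on C#2 and keeps the same exact contour: C#2 F#2 E2 C#2 D#2.

C#2 F#2 E2 C#2 D#2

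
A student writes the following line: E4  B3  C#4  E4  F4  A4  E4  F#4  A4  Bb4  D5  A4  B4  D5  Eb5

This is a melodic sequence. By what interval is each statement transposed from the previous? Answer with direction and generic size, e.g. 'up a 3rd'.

up a 4th

With a 5-note motive the entries are E4, A4, D5, each up a 4th from the previous.
E4 to A4 is up a 4th.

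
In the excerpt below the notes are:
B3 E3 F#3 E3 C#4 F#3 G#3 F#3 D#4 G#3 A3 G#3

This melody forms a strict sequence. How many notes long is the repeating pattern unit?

4

There are 12 notes; a 4-note unit gives 3 cells:
B3 E3 F#3 E3 | C#4 F#3 G#3 F#3 | D#4 G#3 A3 G#3
That's a consistent up a 2nd shift per cell, and no other grouping gives one.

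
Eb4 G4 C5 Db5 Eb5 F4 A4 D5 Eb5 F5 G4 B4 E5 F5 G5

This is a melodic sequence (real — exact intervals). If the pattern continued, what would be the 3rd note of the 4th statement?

F#5

Grouping in 5s, the 3rd note of each cell is C5, D5, E5.
From E5, up a 2nd gives F#5.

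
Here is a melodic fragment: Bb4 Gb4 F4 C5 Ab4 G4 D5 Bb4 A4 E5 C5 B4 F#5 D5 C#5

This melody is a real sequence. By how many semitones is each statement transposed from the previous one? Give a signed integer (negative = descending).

With a 3-note motive the entries are Bb4, C5, D5, E5, F#5, each up a 2nd from the previous.
Counting half-steps from Bb4 to C5: 2.

2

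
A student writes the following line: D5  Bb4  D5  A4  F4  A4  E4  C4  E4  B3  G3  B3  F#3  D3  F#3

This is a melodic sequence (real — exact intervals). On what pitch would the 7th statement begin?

G#2

The 3-note cells begin on D5, A4, E4, B3, F#3 — each down a 4th from the last.
Continuing: C#3 → G#2. Statement 7 starts on G#2.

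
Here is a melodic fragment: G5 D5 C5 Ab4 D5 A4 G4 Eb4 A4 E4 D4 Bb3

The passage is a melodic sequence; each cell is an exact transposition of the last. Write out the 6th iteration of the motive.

F#3 C#3 B2 G2

The 4-note cells begin on G5, D5, A4 — each down a 4th from the last.
Continuing the starts: E4 → B3 → F#3.
From F#3 the exact shape gives F#3 C#3 B2 G2.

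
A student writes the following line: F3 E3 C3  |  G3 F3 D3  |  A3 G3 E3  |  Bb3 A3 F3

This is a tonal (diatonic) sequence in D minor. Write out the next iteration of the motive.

C4 Bb3 G3

With a 3-note motive the entries are F3, G3, A3, Bb3, each up a 2nd from the previous.
Statement 5 starts on C4 and keeps the same diatonic contour: C4 Bb3 G3.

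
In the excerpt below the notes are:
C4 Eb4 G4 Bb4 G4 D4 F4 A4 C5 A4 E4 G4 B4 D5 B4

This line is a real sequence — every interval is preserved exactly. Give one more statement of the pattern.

The 5-note cells begin on C4, D4, E4 — each up a 2nd from the last.
So cell 4 is F#4 A4 C#5 E5 C#5.

F#4 A4 C#5 E5 C#5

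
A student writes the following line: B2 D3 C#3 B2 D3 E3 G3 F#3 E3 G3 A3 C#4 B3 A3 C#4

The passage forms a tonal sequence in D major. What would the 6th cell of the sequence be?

C#5 E5 D5 C#5 E5

Taking 5-note groups, the heads are B2, E3, A3: the pattern moves up a 4th.
Continuing the starts: D4 → G4 → C#5.
From C#5 the diatonic shape gives C#5 E5 D5 C#5 E5.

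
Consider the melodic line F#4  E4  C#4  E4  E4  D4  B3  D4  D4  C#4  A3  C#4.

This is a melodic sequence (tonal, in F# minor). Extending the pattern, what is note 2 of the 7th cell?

F#3

With 4-note cells, note 2 of each statement runs E4, D4, C#4.
Each moves down a 2nd. Continuing: B3 → A3 → G#3 → F#3.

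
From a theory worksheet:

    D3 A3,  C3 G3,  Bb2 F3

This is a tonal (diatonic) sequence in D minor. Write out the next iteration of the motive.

A2 E3

Unit = 2 notes; the statements start on D3, C3, Bb2, moving down a 2nd each time.
So cell 4 is A2 E3.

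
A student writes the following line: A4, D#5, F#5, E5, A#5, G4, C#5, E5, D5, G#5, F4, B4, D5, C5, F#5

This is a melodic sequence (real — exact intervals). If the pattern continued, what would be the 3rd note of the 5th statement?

Grouping in 5s, the 3rd note of each cell is F#5, E5, D5.
Carrying that down a 2nd forward: C5 → Bb4.

Bb4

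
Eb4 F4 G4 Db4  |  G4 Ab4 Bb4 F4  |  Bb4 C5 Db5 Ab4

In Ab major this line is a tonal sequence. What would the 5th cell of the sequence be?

F5 G5 Ab5 Eb5

Unit = 4 notes; the statements start on Eb4, G4, Bb4, moving up a 3rd each time.
Carrying on: Db5 → F5.
Statement 5 starts on F5 and keeps the same diatonic contour: F5 G5 Ab5 Eb5.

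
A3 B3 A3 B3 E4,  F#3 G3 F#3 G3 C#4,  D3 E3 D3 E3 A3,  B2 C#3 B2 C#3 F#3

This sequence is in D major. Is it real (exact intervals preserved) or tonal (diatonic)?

Every note is diatonic to D major.
Cell 1 has +2 semitones from note 1 to 2, but cell 2 has +1 — the interval quality changes while the contour stays the same, which is the hallmark of a tonal sequence.

tonal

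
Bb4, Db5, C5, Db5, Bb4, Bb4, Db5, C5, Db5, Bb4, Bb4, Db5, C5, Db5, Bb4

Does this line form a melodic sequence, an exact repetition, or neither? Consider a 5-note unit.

Each 5-note cell is identical (Bb4 Db5 C5 Db5 Bb4), restated at the same pitch.

repetition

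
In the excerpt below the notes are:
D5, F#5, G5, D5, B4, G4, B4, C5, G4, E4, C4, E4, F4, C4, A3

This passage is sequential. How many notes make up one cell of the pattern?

5

There are 15 notes; a 5-note unit gives 3 cells:
D5 F#5 G5 D5 B4 | G4 B4 C5 G4 E4 | C4 E4 F4 C4 A3
Each cell is the previous one down a 5th — so the unit is 5 notes.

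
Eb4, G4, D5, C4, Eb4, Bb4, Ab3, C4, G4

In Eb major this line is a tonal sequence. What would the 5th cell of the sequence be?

D3 F3 C4

The 3-note cells begin on Eb4, C4, Ab3 — each down a 3rd from the last.
Continuing the starts: F3 → D3.
So cell 5 is D3 F3 C4.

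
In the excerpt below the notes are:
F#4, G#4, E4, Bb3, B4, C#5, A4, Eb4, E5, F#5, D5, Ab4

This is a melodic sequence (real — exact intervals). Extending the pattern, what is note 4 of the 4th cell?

With 4-note cells, note 4 of each statement runs Bb3, Eb4, Ab4.
One more up a 4th gives Db5.

Db5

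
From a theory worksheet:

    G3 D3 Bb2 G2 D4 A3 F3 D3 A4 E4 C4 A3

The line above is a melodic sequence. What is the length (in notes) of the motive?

4

12 notes total. Splitting into 3 groups of 4:
G3 D3 Bb2 G2 | D4 A3 F3 D3 | A4 E4 C4 A3
That's a consistent up a 5th shift per cell, and no other grouping gives one.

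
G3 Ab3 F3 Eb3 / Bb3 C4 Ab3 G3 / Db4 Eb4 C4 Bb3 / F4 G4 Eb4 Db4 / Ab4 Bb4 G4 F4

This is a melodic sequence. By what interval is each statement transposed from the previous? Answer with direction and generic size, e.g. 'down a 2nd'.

Unit = 4 notes; the statements start on G3, Bb3, Db4, F4, Ab4, moving up a 3rd each time.
G3 to Bb3 is up a 3rd.

up a 3rd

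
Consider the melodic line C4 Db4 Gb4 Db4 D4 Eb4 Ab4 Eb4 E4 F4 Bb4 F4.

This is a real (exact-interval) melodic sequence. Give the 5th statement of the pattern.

Unit = 4 notes; the statements start on C4, D4, E4, moving up a 2nd each time.
Continuing the starts: F#4 → G#4.
So cell 5 is G#4 A4 D5 A4.

G#4 A4 D5 A4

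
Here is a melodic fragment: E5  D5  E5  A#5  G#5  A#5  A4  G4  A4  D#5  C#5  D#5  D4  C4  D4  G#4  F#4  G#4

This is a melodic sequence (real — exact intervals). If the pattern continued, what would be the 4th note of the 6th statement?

Grouping in 6s, the 4th note of each cell is A#5, D#5, G#4.
Each moves down a 5th. Continuing: C#4 → F#3 → B2.

B2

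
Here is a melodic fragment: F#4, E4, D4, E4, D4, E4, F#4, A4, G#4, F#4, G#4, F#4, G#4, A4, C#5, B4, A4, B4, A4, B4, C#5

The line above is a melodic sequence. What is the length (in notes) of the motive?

7

Try groups of 7 (3 cells in 21 notes):
F#4 E4 D4 E4 D4 E4 F#4 | A4 G#4 F#4 G#4 F#4 G#4 A4 | C#5 B4 A4 B4 A4 B4 C#5
Each cell is the previous one up a 3rd — so the unit is 7 notes.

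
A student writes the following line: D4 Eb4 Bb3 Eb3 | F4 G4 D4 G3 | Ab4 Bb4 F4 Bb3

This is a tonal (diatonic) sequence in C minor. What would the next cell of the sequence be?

C5 D5 Ab4 D4

Taking 4-note groups, the heads are D4, F4, Ab4: the pattern moves up a 3rd.
From C5 the diatonic shape gives C5 D5 Ab4 D4.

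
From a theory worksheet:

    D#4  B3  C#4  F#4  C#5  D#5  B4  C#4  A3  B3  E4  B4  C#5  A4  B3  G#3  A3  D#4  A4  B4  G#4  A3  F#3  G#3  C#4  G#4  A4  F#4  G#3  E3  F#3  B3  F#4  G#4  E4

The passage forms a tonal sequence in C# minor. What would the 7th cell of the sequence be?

With a 7-note motive the entries are D#4, C#4, B3, A3, G#3, each down a 2nd from the previous.
Continuing the starts: F#3 → E3.
From E3 the diatonic shape gives E3 C#3 D#3 G#3 D#4 E4 C#4.

E3 C#3 D#3 G#3 D#4 E4 C#4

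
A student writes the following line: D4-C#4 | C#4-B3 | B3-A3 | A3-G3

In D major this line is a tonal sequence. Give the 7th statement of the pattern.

Taking 2-note groups, the heads are D4, C#4, B3, A3: the pattern moves down a 2nd.
Extending down a 2nd: G3 → F#3 → E3.
Statement 7 starts on E3 and keeps the same diatonic contour: E3 D3.

E3 D3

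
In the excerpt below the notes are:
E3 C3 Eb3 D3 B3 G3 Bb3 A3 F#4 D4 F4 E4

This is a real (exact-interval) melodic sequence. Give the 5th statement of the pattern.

With a 4-note motive the entries are E3, B3, F#4, each up a 5th from the previous.
Continuing the starts: C#5 → G#5.
From G#5 the exact shape gives G#5 E5 G5 F#5.

G#5 E5 G5 F#5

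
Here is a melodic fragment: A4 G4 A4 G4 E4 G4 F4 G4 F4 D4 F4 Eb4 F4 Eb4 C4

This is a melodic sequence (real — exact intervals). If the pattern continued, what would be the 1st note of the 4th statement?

The unit is 5 notes. Position-1 pitches of the 3 shown cells: A4, G4, F4.
From F4, down a 2nd gives Eb4.

Eb4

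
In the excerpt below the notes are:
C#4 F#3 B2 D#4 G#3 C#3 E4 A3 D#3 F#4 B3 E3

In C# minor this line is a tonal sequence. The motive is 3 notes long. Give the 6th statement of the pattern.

With a 3-note motive the entries are C#4, D#4, E4, F#4, each up a 2nd from the previous.
Continuing the starts: G#4 → A4.
From A4 the diatonic shape gives A4 D#4 G#3.

A4 D#4 G#3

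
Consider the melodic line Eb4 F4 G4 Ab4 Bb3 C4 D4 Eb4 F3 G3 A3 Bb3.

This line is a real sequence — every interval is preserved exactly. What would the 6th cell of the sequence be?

The 4-note cells begin on Eb4, Bb3, F3 — each down a 4th from the last.
Carrying on: C3 → G2 → D2.
From D2 the exact shape gives D2 E2 F#2 G2.

D2 E2 F#2 G2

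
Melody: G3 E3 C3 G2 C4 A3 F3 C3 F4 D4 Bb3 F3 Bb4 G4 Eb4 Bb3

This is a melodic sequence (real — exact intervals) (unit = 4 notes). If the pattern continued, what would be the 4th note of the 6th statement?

Grouping in 4s, the 4th note of each cell is G2, C3, F3, Bb3.
Each moves up a 4th. Continuing: Eb4 → Ab4.

Ab4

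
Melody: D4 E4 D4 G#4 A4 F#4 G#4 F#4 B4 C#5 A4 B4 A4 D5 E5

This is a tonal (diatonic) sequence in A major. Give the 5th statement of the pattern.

E5 F#5 E5 A5 B5

Taking 5-note groups, the heads are D4, F#4, A4: the pattern moves up a 3rd.
Carrying on: C#5 → E5.
Statement 5 starts on E5 and keeps the same diatonic contour: E5 F#5 E5 A5 B5.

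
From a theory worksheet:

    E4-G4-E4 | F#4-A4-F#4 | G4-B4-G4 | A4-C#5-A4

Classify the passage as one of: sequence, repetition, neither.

sequence

Each 3-note cell is the previous one transposed up a 2nd.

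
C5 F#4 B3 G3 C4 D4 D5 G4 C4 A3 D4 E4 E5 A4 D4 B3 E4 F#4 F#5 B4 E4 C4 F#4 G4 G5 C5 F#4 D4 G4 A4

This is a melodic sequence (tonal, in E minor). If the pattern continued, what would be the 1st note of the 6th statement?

A5

The unit is 6 notes. Position-1 pitches of the 5 shown cells: C5, D5, E5, F#5, G5.
Each moves up a 2nd; the next is A5.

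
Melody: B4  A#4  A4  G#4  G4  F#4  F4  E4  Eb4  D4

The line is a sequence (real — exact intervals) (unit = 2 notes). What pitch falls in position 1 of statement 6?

Db4

The unit is 2 notes. Position-1 pitches of the 5 shown cells: B4, A4, G4, F4, Eb4.
Each moves down a 2nd; the next is Db4.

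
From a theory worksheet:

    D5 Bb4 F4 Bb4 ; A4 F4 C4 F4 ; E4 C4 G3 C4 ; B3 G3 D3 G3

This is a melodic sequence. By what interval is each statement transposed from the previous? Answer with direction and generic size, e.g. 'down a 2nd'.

down a 4th

Taking 4-note groups, the heads are D5, A4, E4, B3: the pattern moves down a 4th.
D5 to A4 is down a 4th.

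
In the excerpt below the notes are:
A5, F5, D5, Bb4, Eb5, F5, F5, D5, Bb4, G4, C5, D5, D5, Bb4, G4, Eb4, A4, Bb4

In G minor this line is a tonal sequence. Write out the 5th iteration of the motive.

G4 Eb4 C4 A3 D4 Eb4

The 6-note cells begin on A5, F5, D5 — each down a 3rd from the last.
Carrying on: Bb4 → G4.
So cell 5 is G4 Eb4 C4 A3 D4 Eb4.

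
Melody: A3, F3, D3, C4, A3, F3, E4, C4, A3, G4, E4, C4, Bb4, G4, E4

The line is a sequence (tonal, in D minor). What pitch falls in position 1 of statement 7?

With 3-note cells, note 1 of each statement runs A3, C4, E4, G4, Bb4.
Carrying that up a 3rd forward: D5 → F5.

F5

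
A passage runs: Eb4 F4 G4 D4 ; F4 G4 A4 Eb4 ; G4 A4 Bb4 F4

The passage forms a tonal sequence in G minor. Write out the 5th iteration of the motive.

Bb4 C5 D5 A4

The 4-note cells begin on Eb4, F4, G4 — each up a 2nd from the last.
Continuing the starts: A4 → Bb4.
From Bb4 the diatonic shape gives Bb4 C5 D5 A4.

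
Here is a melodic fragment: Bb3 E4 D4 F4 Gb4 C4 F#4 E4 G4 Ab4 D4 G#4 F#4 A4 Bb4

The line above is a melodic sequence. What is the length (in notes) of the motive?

5

Try groups of 5 (3 cells in 15 notes):
Bb3 E4 D4 F4 Gb4 | C4 F#4 E4 G4 Ab4 | D4 G#4 F#4 A4 Bb4
Every group is a transposition up a 2nd of the one before; no shorter unit works.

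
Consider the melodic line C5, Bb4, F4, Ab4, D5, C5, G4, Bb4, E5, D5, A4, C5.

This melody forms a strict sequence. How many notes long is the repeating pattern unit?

12 notes total. Splitting into 3 groups of 4:
C5 Bb4 F4 Ab4 | D5 C5 G4 Bb4 | E5 D5 A4 C5
Each cell is the previous one up a 2nd — so the unit is 4 notes.

4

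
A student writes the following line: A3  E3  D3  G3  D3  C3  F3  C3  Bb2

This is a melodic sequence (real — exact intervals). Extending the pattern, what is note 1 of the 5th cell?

Db3

Grouping in 3s, the 1st note of each cell is A3, G3, F3.
Carrying that down a 2nd forward: Eb3 → Db3.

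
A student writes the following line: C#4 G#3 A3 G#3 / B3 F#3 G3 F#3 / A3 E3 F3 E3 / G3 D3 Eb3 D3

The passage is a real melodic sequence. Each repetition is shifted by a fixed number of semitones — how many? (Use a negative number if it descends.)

-2

With a 4-note motive the entries are C#4, B3, A3, G3, each down a 2nd from the previous.
C#4 to B3 spans -2 semitones.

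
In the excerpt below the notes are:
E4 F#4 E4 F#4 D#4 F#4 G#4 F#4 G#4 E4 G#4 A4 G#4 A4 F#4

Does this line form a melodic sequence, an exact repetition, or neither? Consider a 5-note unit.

sequence

Each 5-note cell is the previous one transposed up a 2nd.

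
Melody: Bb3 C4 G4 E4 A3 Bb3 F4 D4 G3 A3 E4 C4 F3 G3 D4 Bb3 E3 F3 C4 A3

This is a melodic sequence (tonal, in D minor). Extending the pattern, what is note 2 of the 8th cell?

C3

Grouping in 4s, the 2nd note of each cell is C4, Bb3, A3, G3, F3.
Carrying that down a 2nd forward: E3 → D3 → C3.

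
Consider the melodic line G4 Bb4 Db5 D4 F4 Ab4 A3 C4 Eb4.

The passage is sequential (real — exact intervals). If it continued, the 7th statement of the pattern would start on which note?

C#2

Unit = 3 notes; the statements start on G4, D4, A3, moving down a 4th each time.
Continuing: E3 → B2 → F#2 → C#2. Statement 7 starts on C#2.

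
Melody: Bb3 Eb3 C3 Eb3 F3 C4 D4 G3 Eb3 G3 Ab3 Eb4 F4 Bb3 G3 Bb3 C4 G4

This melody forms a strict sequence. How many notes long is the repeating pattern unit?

18 notes total. Splitting into 3 groups of 6:
Bb3 Eb3 C3 Eb3 F3 C4 | D4 G3 Eb3 G3 Ab3 Eb4 | F4 Bb3 G3 Bb3 C4 G4
Each cell is the previous one up a 3rd — so the unit is 6 notes.

6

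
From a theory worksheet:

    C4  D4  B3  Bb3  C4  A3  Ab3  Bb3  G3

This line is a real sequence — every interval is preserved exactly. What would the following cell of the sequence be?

Gb3 Ab3 F3

With a 3-note motive the entries are C4, Bb3, Ab3, each down a 2nd from the previous.
So cell 4 is Gb3 Ab3 F3.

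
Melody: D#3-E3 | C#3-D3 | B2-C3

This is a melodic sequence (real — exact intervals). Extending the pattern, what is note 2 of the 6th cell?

The unit is 2 notes. Position-2 pitches of the 3 shown cells: E3, D3, C3.
Carrying that down a 2nd forward: Bb2 → Ab2 → Gb2.

Gb2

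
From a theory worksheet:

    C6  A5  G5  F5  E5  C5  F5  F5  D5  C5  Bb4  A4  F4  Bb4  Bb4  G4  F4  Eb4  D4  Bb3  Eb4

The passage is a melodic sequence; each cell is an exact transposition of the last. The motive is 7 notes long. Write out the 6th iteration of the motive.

Db3 Bb2 Ab2 Gb2 F2 Db2 Gb2

With a 7-note motive the entries are C6, F5, Bb4, each down a 5th from the previous.
Continuing the starts: Eb4 → Ab3 → Db3.
Statement 6 starts on Db3 and keeps the same exact contour: Db3 Bb2 Ab2 Gb2 F2 Db2 Gb2.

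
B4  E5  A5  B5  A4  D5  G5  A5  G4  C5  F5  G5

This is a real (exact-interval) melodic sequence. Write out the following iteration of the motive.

Unit = 4 notes; the statements start on B4, A4, G4, moving down a 2nd each time.
From F4 the exact shape gives F4 Bb4 Eb5 F5.

F4 Bb4 Eb5 F5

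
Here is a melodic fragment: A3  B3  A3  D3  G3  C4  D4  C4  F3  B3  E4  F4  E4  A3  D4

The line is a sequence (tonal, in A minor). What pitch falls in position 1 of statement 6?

With 5-note cells, note 1 of each statement runs A3, C4, E4.
Extending up a 3rd: G4 → B4 → D5.

D5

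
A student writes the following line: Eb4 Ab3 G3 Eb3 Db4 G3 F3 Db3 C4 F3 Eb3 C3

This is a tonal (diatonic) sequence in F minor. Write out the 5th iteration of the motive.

Taking 4-note groups, the heads are Eb4, Db4, C4: the pattern moves down a 2nd.
Continuing the starts: Bb3 → Ab3.
Statement 5 starts on Ab3 and keeps the same diatonic contour: Ab3 Db3 C3 Ab2.

Ab3 Db3 C3 Ab2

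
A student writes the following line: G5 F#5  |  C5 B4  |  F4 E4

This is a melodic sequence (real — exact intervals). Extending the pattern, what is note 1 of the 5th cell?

Eb3

With 2-note cells, note 1 of each statement runs G5, C5, F4.
Carrying that down a 5th forward: Bb3 → Eb3.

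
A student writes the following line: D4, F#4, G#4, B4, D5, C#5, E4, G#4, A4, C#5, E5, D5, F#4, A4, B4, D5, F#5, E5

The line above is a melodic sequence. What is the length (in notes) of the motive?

There are 18 notes; a 6-note unit gives 3 cells:
D4 F#4 G#4 B4 D5 C#5 | E4 G#4 A4 C#5 E5 D5 | F#4 A4 B4 D5 F#5 E5
Each cell is the previous one up a 2nd — so the unit is 6 notes.

6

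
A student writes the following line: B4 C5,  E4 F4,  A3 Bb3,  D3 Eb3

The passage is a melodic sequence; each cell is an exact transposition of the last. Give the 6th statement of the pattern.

C2 Db2

Taking 2-note groups, the heads are B4, E4, A3, D3: the pattern moves down a 5th.
Continuing the starts: G2 → C2.
From C2 the exact shape gives C2 Db2.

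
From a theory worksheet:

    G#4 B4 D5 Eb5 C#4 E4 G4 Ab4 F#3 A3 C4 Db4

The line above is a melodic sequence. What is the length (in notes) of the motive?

4

Try groups of 4 (3 cells in 12 notes):
G#4 B4 D5 Eb5 | C#4 E4 G4 Ab4 | F#3 A3 C4 Db4
Every group is a transposition down a 5th of the one before; no shorter unit works.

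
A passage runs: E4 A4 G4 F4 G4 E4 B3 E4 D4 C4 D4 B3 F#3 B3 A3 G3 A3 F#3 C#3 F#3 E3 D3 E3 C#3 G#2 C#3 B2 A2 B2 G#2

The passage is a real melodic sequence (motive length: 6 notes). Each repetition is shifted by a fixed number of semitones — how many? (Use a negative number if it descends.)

-5

With a 6-note motive the entries are E4, B3, F#3, C#3, G#2, each down a 4th from the previous.
E4→B3 is 59 − 64 = -5 semitones.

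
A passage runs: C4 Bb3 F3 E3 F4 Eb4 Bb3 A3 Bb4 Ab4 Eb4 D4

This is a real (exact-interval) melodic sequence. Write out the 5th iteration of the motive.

Taking 4-note groups, the heads are C4, F4, Bb4: the pattern moves up a 4th.
Extending up a 4th: Eb5 → Ab5.
Statement 5 starts on Ab5 and keeps the same exact contour: Ab5 Gb5 Db5 C5.

Ab5 Gb5 Db5 C5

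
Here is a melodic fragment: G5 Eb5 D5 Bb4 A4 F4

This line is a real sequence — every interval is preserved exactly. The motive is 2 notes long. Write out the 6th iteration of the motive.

With a 2-note motive the entries are G5, D5, A4, each down a 4th from the previous.
Continuing the starts: E4 → B3 → F#3.
From F#3 the exact shape gives F#3 D3.

F#3 D3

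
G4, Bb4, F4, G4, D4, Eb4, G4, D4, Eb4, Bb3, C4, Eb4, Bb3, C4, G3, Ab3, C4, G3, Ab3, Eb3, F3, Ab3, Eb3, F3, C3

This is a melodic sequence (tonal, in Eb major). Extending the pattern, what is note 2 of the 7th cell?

Grouping in 5s, the 2nd note of each cell is Bb4, G4, Eb4, C4, Ab3.
Carrying that down a 3rd forward: F3 → D3.

D3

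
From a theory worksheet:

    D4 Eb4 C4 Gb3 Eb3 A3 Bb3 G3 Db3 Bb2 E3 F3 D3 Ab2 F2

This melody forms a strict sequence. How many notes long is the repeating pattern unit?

15 notes total. Splitting into 3 groups of 5:
D4 Eb4 C4 Gb3 Eb3 | A3 Bb3 G3 Db3 Bb2 | E3 F3 D3 Ab2 F2
Every group is a transposition down a 4th of the one before; no shorter unit works.

5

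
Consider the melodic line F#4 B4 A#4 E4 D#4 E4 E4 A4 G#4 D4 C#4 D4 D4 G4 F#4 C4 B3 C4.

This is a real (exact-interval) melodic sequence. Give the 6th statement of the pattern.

With a 6-note motive the entries are F#4, E4, D4, each down a 2nd from the previous.
Carrying on: C4 → Bb3 → Ab3.
From Ab3 the exact shape gives Ab3 Db4 C4 Gb3 F3 Gb3.

Ab3 Db4 C4 Gb3 F3 Gb3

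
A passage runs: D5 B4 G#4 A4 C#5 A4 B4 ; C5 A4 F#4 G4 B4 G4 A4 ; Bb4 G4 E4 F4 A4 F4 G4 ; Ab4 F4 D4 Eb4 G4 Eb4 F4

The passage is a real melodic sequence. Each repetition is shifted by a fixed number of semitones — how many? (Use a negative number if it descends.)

With a 7-note motive the entries are D5, C5, Bb4, Ab4, each down a 2nd from the previous.
D5→C5 is 72 − 74 = -2 semitones.

-2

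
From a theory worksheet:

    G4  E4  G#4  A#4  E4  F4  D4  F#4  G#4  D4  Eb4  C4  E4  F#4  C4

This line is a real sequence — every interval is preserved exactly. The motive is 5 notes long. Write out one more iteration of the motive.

Db4 Bb3 D4 E4 Bb3

Unit = 5 notes; the statements start on G4, F4, Eb4, moving down a 2nd each time.
From Db4 the exact shape gives Db4 Bb3 D4 E4 Bb3.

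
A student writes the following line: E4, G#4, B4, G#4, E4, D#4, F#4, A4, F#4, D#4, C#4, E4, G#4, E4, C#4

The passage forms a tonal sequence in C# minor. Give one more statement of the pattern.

Taking 5-note groups, the heads are E4, D#4, C#4: the pattern moves down a 2nd.
So cell 4 is B3 D#4 F#4 D#4 B3.

B3 D#4 F#4 D#4 B3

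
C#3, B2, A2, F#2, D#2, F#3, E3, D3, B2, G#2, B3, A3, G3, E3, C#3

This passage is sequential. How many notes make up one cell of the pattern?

15 notes total. Splitting into 3 groups of 5:
C#3 B2 A2 F#2 D#2 | F#3 E3 D3 B2 G#2 | B3 A3 G3 E3 C#3
Each cell is the previous one up a 4th — so the unit is 5 notes.

5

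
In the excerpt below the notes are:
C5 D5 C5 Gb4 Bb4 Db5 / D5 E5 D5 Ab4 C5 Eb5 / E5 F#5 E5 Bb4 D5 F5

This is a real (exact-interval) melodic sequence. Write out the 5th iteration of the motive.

Taking 6-note groups, the heads are C5, D5, E5: the pattern moves up a 2nd.
Continuing the starts: F#5 → G#5.
Statement 5 starts on G#5 and keeps the same exact contour: G#5 A#5 G#5 D5 F#5 A5.

G#5 A#5 G#5 D5 F#5 A5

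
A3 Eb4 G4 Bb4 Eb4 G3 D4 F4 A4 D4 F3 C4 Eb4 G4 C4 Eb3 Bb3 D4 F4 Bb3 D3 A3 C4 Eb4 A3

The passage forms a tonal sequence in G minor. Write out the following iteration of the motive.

With a 5-note motive the entries are A3, G3, F3, Eb3, D3, each down a 2nd from the previous.
Statement 6 starts on C3 and keeps the same diatonic contour: C3 G3 Bb3 D4 G3.

C3 G3 Bb3 D4 G3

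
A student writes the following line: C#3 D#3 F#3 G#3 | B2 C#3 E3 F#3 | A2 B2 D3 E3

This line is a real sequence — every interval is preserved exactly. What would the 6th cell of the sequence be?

The 4-note cells begin on C#3, B2, A2 — each down a 2nd from the last.
Extending down a 2nd: G2 → F2 → Eb2.
Statement 6 starts on Eb2 and keeps the same exact contour: Eb2 F2 Ab2 Bb2.

Eb2 F2 Ab2 Bb2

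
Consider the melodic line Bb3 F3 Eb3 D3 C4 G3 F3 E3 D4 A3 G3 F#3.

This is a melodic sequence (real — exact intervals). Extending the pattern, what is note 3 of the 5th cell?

B3

The unit is 4 notes. Position-3 pitches of the 3 shown cells: Eb3, F3, G3.
Extending up a 2nd: A3 → B3.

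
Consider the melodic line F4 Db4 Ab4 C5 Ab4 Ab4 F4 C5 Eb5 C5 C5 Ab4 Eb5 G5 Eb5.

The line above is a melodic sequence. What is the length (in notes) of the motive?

Try groups of 5 (3 cells in 15 notes):
F4 Db4 Ab4 C5 Ab4 | Ab4 F4 C5 Eb5 C5 | C5 Ab4 Eb5 G5 Eb5
Every group is a transposition up a 3rd of the one before; no shorter unit works.

5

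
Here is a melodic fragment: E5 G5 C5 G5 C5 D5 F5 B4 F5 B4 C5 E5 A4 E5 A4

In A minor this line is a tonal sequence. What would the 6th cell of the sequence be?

With a 5-note motive the entries are E5, D5, C5, each down a 2nd from the previous.
Continuing the starts: B4 → A4 → G4.
So cell 6 is G4 B4 E4 B4 E4.

G4 B4 E4 B4 E4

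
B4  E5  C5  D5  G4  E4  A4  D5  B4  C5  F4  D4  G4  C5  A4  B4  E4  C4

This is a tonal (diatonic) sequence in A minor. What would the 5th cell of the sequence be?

E4 A4 F4 G4 C4 A3

The 6-note cells begin on B4, A4, G4 — each down a 2nd from the last.
Carrying on: F4 → E4.
Statement 5 starts on E4 and keeps the same diatonic contour: E4 A4 F4 G4 C4 A3.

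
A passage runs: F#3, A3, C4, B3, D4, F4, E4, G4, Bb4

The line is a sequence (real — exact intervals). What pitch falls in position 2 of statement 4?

The unit is 3 notes. Position-2 pitches of the 3 shown cells: A3, D4, G4.
Each moves up a 4th; the next is C5.

C5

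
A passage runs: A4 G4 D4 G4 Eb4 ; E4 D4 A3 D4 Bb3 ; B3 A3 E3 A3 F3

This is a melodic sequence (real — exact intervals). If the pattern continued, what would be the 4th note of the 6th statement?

With 5-note cells, note 4 of each statement runs G4, D4, A3.
Carrying that down a 4th forward: E3 → B2 → F#2.

F#2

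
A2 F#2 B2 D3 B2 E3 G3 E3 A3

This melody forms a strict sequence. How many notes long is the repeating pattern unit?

There are 9 notes; a 3-note unit gives 3 cells:
A2 F#2 B2 | D3 B2 E3 | G3 E3 A3
That's a consistent up a 4th shift per cell, and no other grouping gives one.

3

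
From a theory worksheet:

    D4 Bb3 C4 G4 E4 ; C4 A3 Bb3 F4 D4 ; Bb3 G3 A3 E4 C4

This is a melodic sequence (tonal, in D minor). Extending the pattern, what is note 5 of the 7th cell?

F3

Grouping in 5s, the 5th note of each cell is E4, D4, C4.
Carrying that down a 2nd forward: Bb3 → A3 → G3 → F3.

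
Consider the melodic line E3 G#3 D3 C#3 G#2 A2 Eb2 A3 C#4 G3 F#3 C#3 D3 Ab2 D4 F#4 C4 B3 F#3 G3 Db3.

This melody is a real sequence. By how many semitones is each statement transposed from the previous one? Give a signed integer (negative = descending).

Unit = 7 notes; the statements start on E3, A3, D4, moving up a 4th each time.
E3→A3 is 57 − 52 = 5 semitones.

5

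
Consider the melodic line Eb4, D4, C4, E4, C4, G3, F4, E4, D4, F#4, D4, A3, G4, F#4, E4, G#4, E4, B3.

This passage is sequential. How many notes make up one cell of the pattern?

6

18 notes total. Splitting into 3 groups of 6:
Eb4 D4 C4 E4 C4 G3 | F4 E4 D4 F#4 D4 A3 | G4 F#4 E4 G#4 E4 B3
Every group is a transposition up a 2nd of the one before; no shorter unit works.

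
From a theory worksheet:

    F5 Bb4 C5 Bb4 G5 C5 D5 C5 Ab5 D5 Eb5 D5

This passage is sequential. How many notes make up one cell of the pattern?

4

There are 12 notes; a 4-note unit gives 3 cells:
F5 Bb4 C5 Bb4 | G5 C5 D5 C5 | Ab5 D5 Eb5 D5
Each cell is the previous one up a 2nd — so the unit is 4 notes.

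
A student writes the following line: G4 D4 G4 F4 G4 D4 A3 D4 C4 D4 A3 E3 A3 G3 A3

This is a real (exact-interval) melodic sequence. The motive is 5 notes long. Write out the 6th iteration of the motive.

Taking 5-note groups, the heads are G4, D4, A3: the pattern moves down a 4th.
Carrying on: E3 → B2 → F#2.
So cell 6 is F#2 C#2 F#2 E2 F#2.

F#2 C#2 F#2 E2 F#2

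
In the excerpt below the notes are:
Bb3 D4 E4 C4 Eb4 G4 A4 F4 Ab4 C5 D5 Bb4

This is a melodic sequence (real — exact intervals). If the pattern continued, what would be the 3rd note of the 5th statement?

The unit is 4 notes. Position-3 pitches of the 3 shown cells: E4, A4, D5.
Each moves up a 4th. Continuing: G5 → C6.

C6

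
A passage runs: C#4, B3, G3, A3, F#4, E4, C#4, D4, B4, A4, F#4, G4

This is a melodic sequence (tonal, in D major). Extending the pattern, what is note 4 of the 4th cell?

The unit is 4 notes. Position-4 pitches of the 3 shown cells: A3, D4, G4.
Each moves up a 4th; the next is C#5.

C#5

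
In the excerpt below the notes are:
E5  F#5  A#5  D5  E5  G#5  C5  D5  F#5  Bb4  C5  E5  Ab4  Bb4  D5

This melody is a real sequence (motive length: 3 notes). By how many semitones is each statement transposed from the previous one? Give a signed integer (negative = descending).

-2

With a 3-note motive the entries are E5, D5, C5, Bb4, Ab4, each down a 2nd from the previous.
E5→D5 is 74 − 76 = -2 semitones.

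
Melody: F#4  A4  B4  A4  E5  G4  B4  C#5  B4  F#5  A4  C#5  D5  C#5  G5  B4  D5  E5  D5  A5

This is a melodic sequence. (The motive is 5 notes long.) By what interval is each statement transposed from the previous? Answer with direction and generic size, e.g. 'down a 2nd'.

Unit = 5 notes; the statements start on F#4, G4, A4, B4, moving up a 2nd each time.
From F#4 to G4: up a 2nd.

up a 2nd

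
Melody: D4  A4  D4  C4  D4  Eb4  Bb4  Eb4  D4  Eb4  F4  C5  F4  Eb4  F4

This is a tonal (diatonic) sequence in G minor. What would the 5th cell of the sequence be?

A4 Eb5 A4 G4 A4

The 5-note cells begin on D4, Eb4, F4 — each up a 2nd from the last.
Continuing the starts: G4 → A4.
From A4 the diatonic shape gives A4 Eb5 A4 G4 A4.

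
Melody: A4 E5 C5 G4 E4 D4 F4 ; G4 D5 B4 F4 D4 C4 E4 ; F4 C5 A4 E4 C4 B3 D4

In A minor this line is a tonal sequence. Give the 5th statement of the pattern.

With a 7-note motive the entries are A4, G4, F4, each down a 2nd from the previous.
Carrying on: E4 → D4.
Statement 5 starts on D4 and keeps the same diatonic contour: D4 A4 F4 C4 A3 G3 B3.

D4 A4 F4 C4 A3 G3 B3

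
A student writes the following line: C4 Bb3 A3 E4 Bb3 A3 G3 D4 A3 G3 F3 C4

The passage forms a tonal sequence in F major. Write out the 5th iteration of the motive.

F3 E3 D3 A3

The 4-note cells begin on C4, Bb3, A3 — each down a 2nd from the last.
Continuing the starts: G3 → F3.
From F3 the diatonic shape gives F3 E3 D3 A3.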